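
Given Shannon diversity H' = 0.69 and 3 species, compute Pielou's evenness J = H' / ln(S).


ln(3) = 1.09861
J = H' / ln(S) = 0.69 / 1.09861 = 0.628066 ≈ 0.6281

0.6281


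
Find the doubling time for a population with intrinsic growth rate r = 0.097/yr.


td = ln(2) / 0.097 = 0.693147 / 0.097 = 7.14585 ≈ 7.1 years

7.1 years


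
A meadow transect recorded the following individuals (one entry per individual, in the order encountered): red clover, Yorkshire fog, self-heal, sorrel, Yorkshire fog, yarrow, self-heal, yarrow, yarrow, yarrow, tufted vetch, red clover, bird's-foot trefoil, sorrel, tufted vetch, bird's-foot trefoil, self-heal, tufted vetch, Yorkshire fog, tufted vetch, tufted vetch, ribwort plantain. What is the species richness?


Total individuals logged = 22
Distinct species (count of individuals): red clover (2), Yorkshire fog (3), self-heal (3), sorrel (2), yarrow (4), tufted vetch (5), bird's-foot trefoil (2), ribwort plantain (1)
Species richness = number of distinct species = 8

8


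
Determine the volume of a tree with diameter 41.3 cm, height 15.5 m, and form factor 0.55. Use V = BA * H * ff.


(D/200)^2 = (41.3/200)^2 = 0.2065^2 = 0.04264225
BA = 3.141593 * 0.04264225 = 0.133965 m^2
V = 0.133965 * 15.5 * 0.55 = 1.14205 ≈ 1.142 m^3

1.142 m^3


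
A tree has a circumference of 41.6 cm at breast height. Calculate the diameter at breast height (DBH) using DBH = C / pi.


DBH = C / pi = 41.6 / 3.141593 = 13.2417 ≈ 13.24 cm

13.24 cm


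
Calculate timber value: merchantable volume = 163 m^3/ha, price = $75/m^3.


Value = 163 * 75 = $12225/ha

$12225/ha


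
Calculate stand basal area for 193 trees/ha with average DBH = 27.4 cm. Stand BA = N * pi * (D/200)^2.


(D/200)^2 = (27.4/200)^2 = 0.137^2 = 0.018769
Individual BA = 3.141593 * 0.018769 = 0.0589646 m^2
Stand BA = 193 * 0.0589646 = 11.3802 ≈ 11.38 m^2/ha

11.38 m^2/ha


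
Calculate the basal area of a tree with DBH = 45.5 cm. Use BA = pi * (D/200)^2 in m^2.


D/200 = 45.5/200 = 0.2275 m
(D/200)^2 = 0.2275^2 = 0.05175625
BA = 3.141593 * 0.05175625 = 0.162597 ≈ 0.1626 m^2

0.1626 m^2


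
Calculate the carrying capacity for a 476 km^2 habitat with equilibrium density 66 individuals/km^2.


K = 66 * 476 = 31416 individuals

31416 individuals


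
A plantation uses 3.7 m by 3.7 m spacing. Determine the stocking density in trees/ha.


N = 10000 / 3.7^2 = 10000 / 13.69 = 730.460 ≈ 730 trees/ha

730 trees/ha


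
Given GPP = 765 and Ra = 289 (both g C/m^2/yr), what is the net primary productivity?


NPP = GPP - Ra = 765 - 289 = 476 g C/m^2/yr

476 g C/m^2/yr


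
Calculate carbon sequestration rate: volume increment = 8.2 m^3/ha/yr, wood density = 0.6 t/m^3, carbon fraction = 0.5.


C = 8.2 * 0.6 * 0.5 = 2.46 t C/ha/yr

2.46 t C/ha/yr


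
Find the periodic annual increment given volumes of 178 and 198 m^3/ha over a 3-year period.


PAI = (V2 - V1) / period = (198 - 178) / 3 = 20 / 3 = 6.6667 ≈ 6.67 m^3/ha/yr

6.67 m^3/ha/yr


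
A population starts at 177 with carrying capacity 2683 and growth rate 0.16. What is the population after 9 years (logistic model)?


(K - N0)/N0 = (2683 - 177)/177 = 2506/177 = 14.1582
r*t = 0.16 * 9 = 1.44; exp(-1.44) = 0.236928
14.1582 * 0.236928 = 3.35447
1 + 3.35447 = 4.35447
N = 2683 / 4.35447 = 616.148 ≈ 616

616


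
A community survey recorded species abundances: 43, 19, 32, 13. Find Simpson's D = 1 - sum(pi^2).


Total N = 43 + 19 + 32 + 13 = 107
Per-species terms:
  p = 43/107 = 0.401869; p^2 = 0.401869^2 = 0.161499
  p = 19/107 = 0.177570; p^2 = 0.177570^2 = 0.031531
  p = 32/107 = 0.299065; p^2 = 0.299065^2 = 0.089440
  p = 13/107 = 0.121495; p^2 = 0.121495^2 = 0.014761
sum(p^2) = 0.161499 + 0.031531 + 0.089440 + 0.014761 = 0.297231
D = 1 - 0.297231 = 0.702769 ≈ 0.7028

0.7028


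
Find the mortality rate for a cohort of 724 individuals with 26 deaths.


Mortality rate = 26 / 724 = 0.035912 ≈ 0.0359

0.0359


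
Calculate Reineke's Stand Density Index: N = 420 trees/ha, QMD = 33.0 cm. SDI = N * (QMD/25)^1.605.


QMD/25 = 33.0/25 = 1.32
(1.32)^1.605 = exp(1.605 * ln(1.32)) = exp(1.605 * 0.277632) = exp(0.445599) = 1.56143
SDI = 420 * 1.56143 = 655.801 ≈ 656

656


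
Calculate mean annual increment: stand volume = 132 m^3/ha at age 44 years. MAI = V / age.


MAI = 132 / 44 = 3.00 m^3/ha/yr

3.00 m^3/ha/yr


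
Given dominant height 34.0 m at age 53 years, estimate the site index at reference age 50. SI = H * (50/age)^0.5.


50/53 = 0.943396
(0.943396)^0.5 = 0.971286
SI = 34.0 * 0.971286 = 33.0237 ≈ 33.0 m

33.0 m


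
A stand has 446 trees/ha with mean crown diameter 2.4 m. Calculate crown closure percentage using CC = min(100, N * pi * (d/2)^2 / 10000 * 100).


(d/2)^2 = (2.4/2)^2 = 1.2^2 = 1.44
Crown area = 3.141593 * 1.44 = 4.52389 m^2
N * area / 10000 * 100 = 446 * 4.52389 / 10000 * 100 = 20.1765
CC = min(100, 20.1765) = 20.1765 ≈ 20.2%

20.2%


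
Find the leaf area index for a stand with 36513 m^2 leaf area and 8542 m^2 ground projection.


LAI = 36513 / 8542 = 4.2745 ≈ 4.27

4.27


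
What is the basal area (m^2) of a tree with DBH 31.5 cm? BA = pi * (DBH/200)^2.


D/200 = 31.5/200 = 0.1575 m
(D/200)^2 = 0.1575^2 = 0.02480625
BA = 3.141593 * 0.02480625 = 0.0779311 ≈ 0.0779 m^2

0.0779 m^2


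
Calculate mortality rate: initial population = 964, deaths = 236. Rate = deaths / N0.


Mortality rate = 236 / 964 = 0.244813 ≈ 0.2448

0.2448


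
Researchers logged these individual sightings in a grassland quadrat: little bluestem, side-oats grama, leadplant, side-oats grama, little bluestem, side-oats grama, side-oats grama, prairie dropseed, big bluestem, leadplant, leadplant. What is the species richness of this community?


Total individuals logged = 11
Distinct species (count of individuals): little bluestem (2), side-oats grama (4), leadplant (3), prairie dropseed (1), big bluestem (1)
Species richness = number of distinct species = 5

5


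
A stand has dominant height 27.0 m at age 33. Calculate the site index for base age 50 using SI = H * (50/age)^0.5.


50/33 = 1.51515
(1.51515)^0.5 = 1.23091
SI = 27.0 * 1.23091 = 33.2346 ≈ 33.2 m

33.2 m


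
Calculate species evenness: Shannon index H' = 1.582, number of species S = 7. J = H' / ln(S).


ln(7) = 1.94591
J = H' / ln(S) = 1.582 / 1.94591 = 0.812987 ≈ 0.8130

0.8130


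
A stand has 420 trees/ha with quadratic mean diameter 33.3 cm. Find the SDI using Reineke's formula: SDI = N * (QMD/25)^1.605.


QMD/25 = 33.3/25 = 1.332
(1.332)^1.605 = exp(1.605 * ln(1.332)) = exp(1.605 * 0.286682) = exp(0.460125) = 1.58427
SDI = 420 * 1.58427 = 665.393 ≈ 665

665


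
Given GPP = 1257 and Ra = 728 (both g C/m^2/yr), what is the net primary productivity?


NPP = GPP - Ra = 1257 - 728 = 529 g C/m^2/yr

529 g C/m^2/yr


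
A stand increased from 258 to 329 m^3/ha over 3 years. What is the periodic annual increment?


PAI = (V2 - V1) / period = (329 - 258) / 3 = 71 / 3 = 23.6667 ≈ 23.67 m^3/ha/yr

23.67 m^3/ha/yr


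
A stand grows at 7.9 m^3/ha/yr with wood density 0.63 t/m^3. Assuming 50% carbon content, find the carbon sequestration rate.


C = 7.9 * 0.63 * 0.5 = 2.4885 ≈ 2.49 t C/ha/yr

2.49 t C/ha/yr


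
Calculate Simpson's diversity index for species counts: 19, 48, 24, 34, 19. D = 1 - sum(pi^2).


Total N = 19 + 48 + 24 + 34 + 19 = 144
Per-species terms:
  p = 19/144 = 0.131944; p^2 = 0.131944^2 = 0.017409
  p = 48/144 = 0.333333; p^2 = 0.333333^2 = 0.111111
  p = 24/144 = 0.166667; p^2 = 0.166667^2 = 0.027778
  p = 34/144 = 0.236111; p^2 = 0.236111^2 = 0.055748
  p = 19/144 = 0.131944; p^2 = 0.131944^2 = 0.017409
sum(p^2) = 0.017409 + 0.111111 + 0.027778 + 0.055748 + 0.017409 = 0.229455
D = 1 - 0.229455 = 0.770545 ≈ 0.7705

0.7705


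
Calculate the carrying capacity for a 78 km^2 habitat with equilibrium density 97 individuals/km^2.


K = 97 * 78 = 7566 individuals

7566 individuals


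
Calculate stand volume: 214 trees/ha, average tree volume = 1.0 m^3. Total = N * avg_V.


V_stand = 214 * 1.0 = 214.0 m^3/ha

214.0 m^3/ha


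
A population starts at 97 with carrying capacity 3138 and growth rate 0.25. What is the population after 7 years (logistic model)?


(K - N0)/N0 = (3138 - 97)/97 = 3041/97 = 31.3505
r*t = 0.25 * 7 = 1.75; exp(-1.75) = 0.173774
31.3505 * 0.173774 = 5.44790
1 + 5.44790 = 6.44790
N = 3138 / 6.44790 = 486.670 ≈ 487

487


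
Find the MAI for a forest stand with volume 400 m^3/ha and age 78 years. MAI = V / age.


MAI = 400 / 78 = 5.1282 ≈ 5.13 m^3/ha/yr

5.13 m^3/ha/yr


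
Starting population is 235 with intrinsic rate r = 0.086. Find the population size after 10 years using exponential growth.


r*t = 0.086 * 10 = 0.86
exp(0.86) = 2.36316
N = 235 * 2.36316 = 555.343 ≈ 555

555


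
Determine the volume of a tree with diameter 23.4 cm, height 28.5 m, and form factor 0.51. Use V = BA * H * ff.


(D/200)^2 = (23.4/200)^2 = 0.117^2 = 0.013689
BA = 3.141593 * 0.013689 = 0.0430053 m^2
V = 0.0430053 * 28.5 * 0.51 = 0.625082 ≈ 0.625 m^3

0.625 m^3


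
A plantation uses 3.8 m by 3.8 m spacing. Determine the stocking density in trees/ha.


N = 10000 / 3.8^2 = 10000 / 14.44 = 692.521 ≈ 693 trees/ha

693 trees/ha


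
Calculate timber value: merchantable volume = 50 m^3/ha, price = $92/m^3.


Value = 50 * 92 = $4600/ha

$4600/ha


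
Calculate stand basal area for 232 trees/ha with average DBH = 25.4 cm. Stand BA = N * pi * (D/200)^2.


(D/200)^2 = (25.4/200)^2 = 0.127^2 = 0.016129
Individual BA = 3.141593 * 0.016129 = 0.0506708 m^2
Stand BA = 232 * 0.0506708 = 11.7556 ≈ 11.76 m^2/ha

11.76 m^2/ha


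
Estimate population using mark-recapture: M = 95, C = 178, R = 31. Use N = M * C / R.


N = M * C / R = 95 * 178 / 31 = 16910 / 31 = 545.48 ≈ 545

545 individuals


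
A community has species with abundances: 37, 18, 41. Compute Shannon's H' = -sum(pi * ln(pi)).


Total N = 37 + 18 + 41 = 96
Per-species terms:
  p = 37/96 = 0.385417; ln(p) = -0.953429; p*ln(p) = 0.385417 * (-0.953429) = -0.367468
  p = 18/96 = 0.187500; ln(p) = -1.673976; p*ln(p) = 0.187500 * (-1.673976) = -0.313871
  p = 41/96 = 0.427083; ln(p) = -0.850777; p*ln(p) = 0.427083 * (-0.850777) = -0.363352
sum(p*ln(p)) = (-0.367468) + (-0.313871) + (-0.363352) = -1.044691
H' = -(-1.044691) = 1.044691 ≈ 1.0447

1.0447


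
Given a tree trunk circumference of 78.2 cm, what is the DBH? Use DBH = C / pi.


DBH = C / pi = 78.2 / 3.141593 = 24.8918 ≈ 24.89 cm

24.89 cm


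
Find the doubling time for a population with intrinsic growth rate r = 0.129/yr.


td = ln(2) / 0.129 = 0.693147 / 0.129 = 5.37323 ≈ 5.4 years

5.4 years


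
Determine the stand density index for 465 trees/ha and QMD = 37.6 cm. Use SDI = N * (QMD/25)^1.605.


QMD/25 = 37.6/25 = 1.504
(1.504)^1.605 = exp(1.605 * ln(1.504)) = exp(1.605 * 0.408128) = exp(0.655045) = 1.92523
SDI = 465 * 1.92523 = 895.232 ≈ 895

895


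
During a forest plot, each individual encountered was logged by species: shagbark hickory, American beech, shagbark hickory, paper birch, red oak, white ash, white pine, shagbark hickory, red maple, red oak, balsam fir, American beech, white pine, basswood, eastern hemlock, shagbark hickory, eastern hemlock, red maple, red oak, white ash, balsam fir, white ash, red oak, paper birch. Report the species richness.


Total individuals logged = 24
Distinct species (count of individuals): shagbark hickory (4), American beech (2), paper birch (2), red oak (4), white ash (3), white pine (2), red maple (2), balsam fir (2), basswood (1), eastern hemlock (2)
Species richness = number of distinct species = 10

10


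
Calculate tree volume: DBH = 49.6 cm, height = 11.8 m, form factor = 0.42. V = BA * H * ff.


(D/200)^2 = (49.6/200)^2 = 0.248^2 = 0.061504
BA = 3.141593 * 0.061504 = 0.193221 m^2
V = 0.193221 * 11.8 * 0.42 = 0.957603 ≈ 0.958 m^3

0.958 m^3


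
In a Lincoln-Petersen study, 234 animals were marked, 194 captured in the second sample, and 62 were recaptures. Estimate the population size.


N = M * C / R = 234 * 194 / 62 = 45396 / 62 = 732.19 ≈ 732

732 individuals


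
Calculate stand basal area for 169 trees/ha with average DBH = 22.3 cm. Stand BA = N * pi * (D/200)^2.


(D/200)^2 = (22.3/200)^2 = 0.1115^2 = 0.01243225
Individual BA = 3.141593 * 0.01243225 = 0.0390571 m^2
Stand BA = 169 * 0.0390571 = 6.60065 ≈ 6.60 m^2/ha

6.60 m^2/ha


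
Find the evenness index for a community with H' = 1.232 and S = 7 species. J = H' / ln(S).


ln(7) = 1.94591
J = H' / ln(S) = 1.232 / 1.94591 = 0.633123 ≈ 0.6331

0.6331


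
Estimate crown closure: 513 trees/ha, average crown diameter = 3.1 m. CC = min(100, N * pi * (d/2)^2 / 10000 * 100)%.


(d/2)^2 = (3.1/2)^2 = 1.55^2 = 2.4025
Crown area = 3.141593 * 2.4025 = 7.54768 m^2
N * area / 10000 * 100 = 513 * 7.54768 / 10000 * 100 = 38.7196
CC = min(100, 38.7196) = 38.7196 ≈ 38.7%

38.7%


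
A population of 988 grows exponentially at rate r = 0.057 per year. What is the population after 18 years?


r*t = 0.057 * 18 = 1.026
exp(1.026) = 2.78988
N = 988 * 2.78988 = 2756.40 ≈ 2756

2756


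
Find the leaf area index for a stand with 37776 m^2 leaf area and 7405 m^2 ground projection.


LAI = 37776 / 7405 = 5.1014 ≈ 5.10

5.10


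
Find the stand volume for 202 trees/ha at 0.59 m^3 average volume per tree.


V_stand = 202 * 0.59 = 119.18 ≈ 119.2 m^3/ha

119.2 m^3/ha


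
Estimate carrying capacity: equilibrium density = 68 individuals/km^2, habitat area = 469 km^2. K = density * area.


K = 68 * 469 = 31892 individuals

31892 individuals


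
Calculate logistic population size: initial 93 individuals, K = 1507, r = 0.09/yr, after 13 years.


(K - N0)/N0 = (1507 - 93)/93 = 1414/93 = 15.2043
r*t = 0.09 * 13 = 1.17; exp(-1.17) = 0.310367
15.2043 * 0.310367 = 4.71891
1 + 4.71891 = 5.71891
N = 1507 / 5.71891 = 263.512 ≈ 264

264


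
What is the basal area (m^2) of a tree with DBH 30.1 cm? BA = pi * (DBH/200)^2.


D/200 = 30.1/200 = 0.1505 m
(D/200)^2 = 0.1505^2 = 0.02265025
BA = 3.141593 * 0.02265025 = 0.0711579 ≈ 0.0712 m^2

0.0712 m^2


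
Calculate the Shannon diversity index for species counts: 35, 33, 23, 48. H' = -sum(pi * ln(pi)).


Total N = 35 + 33 + 23 + 48 = 139
Per-species terms:
  p = 35/139 = 0.251799; ln(p) = -1.379124; p*ln(p) = 0.251799 * (-1.379124) = -0.347262
  p = 33/139 = 0.237410; ln(p) = -1.437967; p*ln(p) = 0.237410 * (-1.437967) = -0.341388
  p = 23/139 = 0.165468; ln(p) = -1.798977; p*ln(p) = 0.165468 * (-1.798977) = -0.297673
  p = 48/139 = 0.345324; ln(p) = -1.063272; p*ln(p) = 0.345324 * (-1.063272) = -0.367173
sum(p*ln(p)) = (-0.347262) + (-0.341388) + (-0.297673) + (-0.367173) = -1.353496
H' = -(-1.353496) = 1.353496 ≈ 1.3535

1.3535


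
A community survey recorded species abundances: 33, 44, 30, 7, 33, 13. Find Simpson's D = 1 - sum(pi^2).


Total N = 33 + 44 + 30 + 7 + 33 + 13 = 160
Per-species terms:
  p = 33/160 = 0.206250; p^2 = 0.206250^2 = 0.042539
  p = 44/160 = 0.275000; p^2 = 0.275000^2 = 0.075625
  p = 30/160 = 0.187500; p^2 = 0.187500^2 = 0.035156
  p = 7/160 = 0.043750; p^2 = 0.043750^2 = 0.001914
  p = 33/160 = 0.206250; p^2 = 0.206250^2 = 0.042539
  p = 13/160 = 0.081250; p^2 = 0.081250^2 = 0.006602
sum(p^2) = 0.042539 + 0.075625 + 0.035156 + 0.001914 + 0.042539 + 0.006602 = 0.204375
D = 1 - 0.204375 = 0.795625 ≈ 0.7956

0.7956


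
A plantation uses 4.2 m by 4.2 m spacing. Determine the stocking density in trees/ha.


N = 10000 / 4.2^2 = 10000 / 17.64 = 566.893 ≈ 567 trees/ha

567 trees/ha


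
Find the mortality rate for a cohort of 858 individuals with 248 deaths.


Mortality rate = 248 / 858 = 0.289044 ≈ 0.2890

0.2890


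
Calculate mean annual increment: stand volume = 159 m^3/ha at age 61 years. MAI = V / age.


MAI = 159 / 61 = 2.6066 ≈ 2.61 m^3/ha/yr

2.61 m^3/ha/yr


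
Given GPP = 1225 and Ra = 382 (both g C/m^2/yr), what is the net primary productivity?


NPP = GPP - Ra = 1225 - 382 = 843 g C/m^2/yr

843 g C/m^2/yr


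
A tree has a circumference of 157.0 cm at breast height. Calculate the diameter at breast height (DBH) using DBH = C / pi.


DBH = C / pi = 157.0 / 3.141593 = 49.9746 ≈ 49.97 cm

49.97 cm


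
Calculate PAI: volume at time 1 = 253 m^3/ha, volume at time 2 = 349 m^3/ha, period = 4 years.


PAI = (V2 - V1) / period = (349 - 253) / 4 = 96 / 4 = 24.00 m^3/ha/yr

24.00 m^3/ha/yr


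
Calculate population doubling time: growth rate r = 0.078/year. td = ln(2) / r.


td = ln(2) / 0.078 = 0.693147 / 0.078 = 8.88650 ≈ 8.9 years

8.9 years


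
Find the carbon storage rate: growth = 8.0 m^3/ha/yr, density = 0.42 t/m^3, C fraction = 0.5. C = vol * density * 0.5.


C = 8.0 * 0.42 * 0.5 = 1.68 t C/ha/yr

1.68 t C/ha/yr


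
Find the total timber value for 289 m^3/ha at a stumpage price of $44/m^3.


Value = 289 * 44 = $12716/ha

$12716/ha


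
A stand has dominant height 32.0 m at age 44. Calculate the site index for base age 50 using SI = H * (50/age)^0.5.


50/44 = 1.13636
(1.13636)^0.5 = 1.06600
SI = 32.0 * 1.06600 = 34.1120 ≈ 34.1 m

34.1 m


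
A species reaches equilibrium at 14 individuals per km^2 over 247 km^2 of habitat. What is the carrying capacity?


K = 14 * 247 = 3458 individuals

3458 individuals


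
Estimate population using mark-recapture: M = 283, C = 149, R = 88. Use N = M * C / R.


N = M * C / R = 283 * 149 / 88 = 42167 / 88 = 479.17 ≈ 479

479 individuals


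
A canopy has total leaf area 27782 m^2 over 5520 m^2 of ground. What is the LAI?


LAI = 27782 / 5520 = 5.0330 ≈ 5.03

5.03


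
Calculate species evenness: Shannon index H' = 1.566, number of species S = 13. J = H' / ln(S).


ln(13) = 2.56495
J = H' / ln(S) = 1.566 / 2.56495 = 0.610538 ≈ 0.6105

0.6105


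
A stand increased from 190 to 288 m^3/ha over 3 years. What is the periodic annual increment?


PAI = (V2 - V1) / period = (288 - 190) / 3 = 98 / 3 = 32.6667 ≈ 32.67 m^3/ha/yr

32.67 m^3/ha/yr


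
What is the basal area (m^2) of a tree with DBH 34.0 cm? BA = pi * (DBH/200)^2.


D/200 = 34.0/200 = 0.17 m
(D/200)^2 = 0.17^2 = 0.0289
BA = 3.141593 * 0.0289 = 0.0907920 ≈ 0.0908 m^2

0.0908 m^2


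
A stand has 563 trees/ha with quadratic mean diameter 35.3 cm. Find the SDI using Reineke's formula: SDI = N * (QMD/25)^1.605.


QMD/25 = 35.3/25 = 1.412
(1.412)^1.605 = exp(1.605 * ln(1.412)) = exp(1.605 * 0.345007) = exp(0.553736) = 1.73974
SDI = 563 * 1.73974 = 979.474 ≈ 979

979


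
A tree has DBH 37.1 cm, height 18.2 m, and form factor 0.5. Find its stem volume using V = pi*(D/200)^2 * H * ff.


(D/200)^2 = (37.1/200)^2 = 0.1855^2 = 0.03441025
BA = 3.141593 * 0.03441025 = 0.108103 m^2
V = 0.108103 * 18.2 * 0.5 = 0.983737 ≈ 0.984 m^3

0.984 m^3


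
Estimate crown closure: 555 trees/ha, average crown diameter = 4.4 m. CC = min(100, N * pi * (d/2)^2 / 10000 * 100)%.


(d/2)^2 = (4.4/2)^2 = 2.2^2 = 4.84
Crown area = 3.141593 * 4.84 = 15.2053 m^2
N * area / 10000 * 100 = 555 * 15.2053 / 10000 * 100 = 84.3894
CC = min(100, 84.3894) = 84.3894 ≈ 84.4%

84.4%


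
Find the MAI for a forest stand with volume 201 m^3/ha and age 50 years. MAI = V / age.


MAI = 201 / 50 = 4.02 m^3/ha/yr

4.02 m^3/ha/yr


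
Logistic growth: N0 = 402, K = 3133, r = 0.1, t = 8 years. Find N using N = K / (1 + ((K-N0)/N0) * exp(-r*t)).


(K - N0)/N0 = (3133 - 402)/402 = 2731/402 = 6.79353
r*t = 0.1 * 8 = 0.8; exp(-0.8) = 0.449329
6.79353 * 0.449329 = 3.05253
1 + 3.05253 = 4.05253
N = 3133 / 4.05253 = 773.097 ≈ 773

773


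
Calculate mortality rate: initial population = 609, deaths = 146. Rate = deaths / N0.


Mortality rate = 146 / 609 = 0.239737 ≈ 0.2397

0.2397


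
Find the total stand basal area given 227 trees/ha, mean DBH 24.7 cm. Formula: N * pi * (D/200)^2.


(D/200)^2 = (24.7/200)^2 = 0.1235^2 = 0.01525225
Individual BA = 3.141593 * 0.01525225 = 0.0479164 m^2
Stand BA = 227 * 0.0479164 = 10.8770 ≈ 10.88 m^2/ha

10.88 m^2/ha


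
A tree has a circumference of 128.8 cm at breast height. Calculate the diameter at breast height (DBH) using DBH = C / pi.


DBH = C / pi = 128.8 / 3.141593 = 40.9983 ≈ 41.00 cm

41.00 cm


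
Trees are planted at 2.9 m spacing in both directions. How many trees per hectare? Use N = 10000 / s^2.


N = 10000 / 2.9^2 = 10000 / 8.41 = 1189.06 ≈ 1189 trees/ha

1189 trees/ha


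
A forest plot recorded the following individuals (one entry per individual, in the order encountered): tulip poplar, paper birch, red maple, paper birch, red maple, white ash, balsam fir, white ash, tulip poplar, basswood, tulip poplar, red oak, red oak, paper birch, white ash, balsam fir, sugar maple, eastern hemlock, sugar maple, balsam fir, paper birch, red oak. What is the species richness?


Total individuals logged = 22
Distinct species (count of individuals): tulip poplar (3), paper birch (4), red maple (2), white ash (3), balsam fir (3), basswood (1), red oak (3), sugar maple (2), eastern hemlock (1)
Species richness = number of distinct species = 9

9


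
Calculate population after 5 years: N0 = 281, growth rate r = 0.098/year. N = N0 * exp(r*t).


r*t = 0.098 * 5 = 0.49
exp(0.49) = 1.63232
N = 281 * 1.63232 = 458.682 ≈ 459

459


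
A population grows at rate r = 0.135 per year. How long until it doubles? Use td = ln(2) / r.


td = ln(2) / 0.135 = 0.693147 / 0.135 = 5.13442 ≈ 5.1 years

5.1 years


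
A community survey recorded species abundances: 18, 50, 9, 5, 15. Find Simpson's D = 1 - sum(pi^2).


Total N = 18 + 50 + 9 + 5 + 15 = 97
Per-species terms:
  p = 18/97 = 0.185567; p^2 = 0.185567^2 = 0.034435
  p = 50/97 = 0.515464; p^2 = 0.515464^2 = 0.265703
  p = 9/97 = 0.092784; p^2 = 0.092784^2 = 0.008609
  p = 5/97 = 0.051546; p^2 = 0.051546^2 = 0.002657
  p = 15/97 = 0.154639; p^2 = 0.154639^2 = 0.023913
sum(p^2) = 0.034435 + 0.265703 + 0.008609 + 0.002657 + 0.023913 = 0.335317
D = 1 - 0.335317 = 0.664683 ≈ 0.6647

0.6647


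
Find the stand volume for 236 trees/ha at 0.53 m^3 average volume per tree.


V_stand = 236 * 0.53 = 125.08 ≈ 125.1 m^3/ha

125.1 m^3/ha


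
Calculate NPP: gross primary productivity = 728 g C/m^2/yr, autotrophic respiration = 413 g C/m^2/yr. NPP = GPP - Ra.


NPP = GPP - Ra = 728 - 413 = 315 g C/m^2/yr

315 g C/m^2/yr


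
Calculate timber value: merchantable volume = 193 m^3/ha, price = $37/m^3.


Value = 193 * 37 = $7141/ha

$7141/ha


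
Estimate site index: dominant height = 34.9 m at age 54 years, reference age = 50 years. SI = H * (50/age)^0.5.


50/54 = 0.925926
(0.925926)^0.5 = 0.962250
SI = 34.9 * 0.962250 = 33.5825 ≈ 33.6 m

33.6 m


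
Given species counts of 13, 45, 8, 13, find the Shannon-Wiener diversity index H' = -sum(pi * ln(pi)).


Total N = 13 + 45 + 8 + 13 = 79
Per-species terms:
  p = 13/79 = 0.164557; ln(p) = -1.804498; p*ln(p) = 0.164557 * (-1.804498) = -0.296943
  p = 45/79 = 0.569620; ln(p) = -0.562786; p*ln(p) = 0.569620 * (-0.562786) = -0.320574
  p = 8/79 = 0.101266; ln(p) = -2.290005; p*ln(p) = 0.101266 * (-2.290005) = -0.231900
  p = 13/79 = 0.164557; ln(p) = -1.804498; p*ln(p) = 0.164557 * (-1.804498) = -0.296943
sum(p*ln(p)) = (-0.296943) + (-0.320574) + (-0.231900) + (-0.296943) = -1.146360
H' = -(-1.146360) = 1.146360 ≈ 1.1464

1.1464


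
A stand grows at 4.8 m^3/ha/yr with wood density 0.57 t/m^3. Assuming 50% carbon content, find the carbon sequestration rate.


C = 4.8 * 0.57 * 0.5 = 1.368 ≈ 1.37 t C/ha/yr

1.37 t C/ha/yr


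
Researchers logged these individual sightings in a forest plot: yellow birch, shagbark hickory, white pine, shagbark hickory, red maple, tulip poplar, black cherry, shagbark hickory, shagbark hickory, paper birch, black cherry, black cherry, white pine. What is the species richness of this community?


Total individuals logged = 13
Distinct species (count of individuals): yellow birch (1), shagbark hickory (4), white pine (2), red maple (1), tulip poplar (1), black cherry (3), paper birch (1)
Species richness = number of distinct species = 7

7


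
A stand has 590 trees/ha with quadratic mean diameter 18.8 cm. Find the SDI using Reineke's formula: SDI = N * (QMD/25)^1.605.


QMD/25 = 18.8/25 = 0.752
(0.752)^1.605 = exp(1.605 * ln(0.752)) = exp(1.605 * (-0.285019)) = exp(-0.457455) = 0.632892
SDI = 590 * 0.632892 = 373.406 ≈ 373

373


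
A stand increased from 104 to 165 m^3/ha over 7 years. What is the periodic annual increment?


PAI = (V2 - V1) / period = (165 - 104) / 7 = 61 / 7 = 8.7143 ≈ 8.71 m^3/ha/yr

8.71 m^3/ha/yr


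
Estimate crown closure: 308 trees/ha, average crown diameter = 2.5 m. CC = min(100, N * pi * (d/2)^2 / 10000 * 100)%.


(d/2)^2 = (2.5/2)^2 = 1.25^2 = 1.5625
Crown area = 3.141593 * 1.5625 = 4.90874 m^2
N * area / 10000 * 100 = 308 * 4.90874 / 10000 * 100 = 15.1189
CC = min(100, 15.1189) = 15.1189 ≈ 15.1%

15.1%


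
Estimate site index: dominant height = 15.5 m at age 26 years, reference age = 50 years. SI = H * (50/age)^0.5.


50/26 = 1.92308
(1.92308)^0.5 = 1.38675
SI = 15.5 * 1.38675 = 21.4946 ≈ 21.5 m

21.5 m


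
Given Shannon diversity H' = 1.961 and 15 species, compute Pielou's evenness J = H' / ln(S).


ln(15) = 2.70805
J = H' / ln(S) = 1.961 / 2.70805 = 0.724137 ≈ 0.7241

0.7241


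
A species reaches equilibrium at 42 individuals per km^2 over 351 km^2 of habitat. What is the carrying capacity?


K = 42 * 351 = 14742 individuals

14742 individuals


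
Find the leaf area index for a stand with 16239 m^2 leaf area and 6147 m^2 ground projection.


LAI = 16239 / 6147 = 2.6418 ≈ 2.64

2.64


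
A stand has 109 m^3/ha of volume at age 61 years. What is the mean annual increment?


MAI = 109 / 61 = 1.7869 ≈ 1.79 m^3/ha/yr

1.79 m^3/ha/yr


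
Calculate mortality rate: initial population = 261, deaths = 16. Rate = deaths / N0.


Mortality rate = 16 / 261 = 0.061303 ≈ 0.0613

0.0613


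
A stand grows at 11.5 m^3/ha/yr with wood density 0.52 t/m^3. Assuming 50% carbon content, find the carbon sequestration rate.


C = 11.5 * 0.52 * 0.5 = 2.99 t C/ha/yr

2.99 t C/ha/yr


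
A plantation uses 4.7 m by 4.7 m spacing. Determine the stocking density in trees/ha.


N = 10000 / 4.7^2 = 10000 / 22.09 = 452.694 ≈ 453 trees/ha

453 trees/ha


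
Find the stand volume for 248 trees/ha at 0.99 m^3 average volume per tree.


V_stand = 248 * 0.99 = 245.52 ≈ 245.5 m^3/ha

245.5 m^3/ha


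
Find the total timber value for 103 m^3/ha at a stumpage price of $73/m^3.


Value = 103 * 73 = $7519/ha

$7519/ha


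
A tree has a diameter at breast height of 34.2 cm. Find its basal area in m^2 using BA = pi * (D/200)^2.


D/200 = 34.2/200 = 0.171 m
(D/200)^2 = 0.171^2 = 0.029241
BA = 3.141593 * 0.029241 = 0.0918633 ≈ 0.0919 m^2

0.0919 m^2


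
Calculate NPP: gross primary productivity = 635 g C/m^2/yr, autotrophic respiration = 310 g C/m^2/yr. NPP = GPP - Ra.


NPP = GPP - Ra = 635 - 310 = 325 g C/m^2/yr

325 g C/m^2/yr


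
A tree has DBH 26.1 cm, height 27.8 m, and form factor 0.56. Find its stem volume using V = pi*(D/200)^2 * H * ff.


(D/200)^2 = (26.1/200)^2 = 0.1305^2 = 0.01703025
BA = 3.141593 * 0.01703025 = 0.0535021 m^2
V = 0.0535021 * 27.8 * 0.56 = 0.832921 ≈ 0.833 m^3

0.833 m^3


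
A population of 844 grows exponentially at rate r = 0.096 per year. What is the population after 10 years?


r*t = 0.096 * 10 = 0.96
exp(0.96) = 2.61170
N = 844 * 2.61170 = 2204.27 ≈ 2204

2204


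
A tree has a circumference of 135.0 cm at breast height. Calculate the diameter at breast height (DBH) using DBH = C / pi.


DBH = C / pi = 135.0 / 3.141593 = 42.9718 ≈ 42.97 cm

42.97 cm


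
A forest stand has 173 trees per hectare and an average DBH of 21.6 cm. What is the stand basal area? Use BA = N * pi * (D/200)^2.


(D/200)^2 = (21.6/200)^2 = 0.108^2 = 0.011664
Individual BA = 3.141593 * 0.011664 = 0.0366435 m^2
Stand BA = 173 * 0.0366435 = 6.33933 ≈ 6.34 m^2/ha

6.34 m^2/ha


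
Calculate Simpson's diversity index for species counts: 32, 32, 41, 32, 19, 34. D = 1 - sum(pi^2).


Total N = 32 + 32 + 41 + 32 + 19 + 34 = 190
Per-species terms:
  p = 32/190 = 0.168421; p^2 = 0.168421^2 = 0.028366
  p = 32/190 = 0.168421; p^2 = 0.168421^2 = 0.028366
  p = 41/190 = 0.215789; p^2 = 0.215789^2 = 0.046565
  p = 32/190 = 0.168421; p^2 = 0.168421^2 = 0.028366
  p = 19/190 = 0.100000; p^2 = 0.100000^2 = 0.010000
  p = 34/190 = 0.178947; p^2 = 0.178947^2 = 0.032022
sum(p^2) = 0.028366 + 0.028366 + 0.046565 + 0.028366 + 0.010000 + 0.032022 = 0.173685
D = 1 - 0.173685 = 0.826315 ≈ 0.8263

0.8263


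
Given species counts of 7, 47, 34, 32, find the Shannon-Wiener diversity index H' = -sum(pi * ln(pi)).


Total N = 7 + 47 + 34 + 32 = 120
Per-species terms:
  p = 7/120 = 0.058333; ln(p) = -2.841587; p*ln(p) = 0.058333 * (-2.841587) = -0.165758
  p = 47/120 = 0.391667; ln(p) = -0.937343; p*ln(p) = 0.391667 * (-0.937343) = -0.367126
  p = 34/120 = 0.283333; ln(p) = -1.261132; p*ln(p) = 0.283333 * (-1.261132) = -0.357320
  p = 32/120 = 0.266667; ln(p) = -1.321755; p*ln(p) = 0.266667 * (-1.321755) = -0.352468
sum(p*ln(p)) = (-0.165758) + (-0.367126) + (-0.357320) + (-0.352468) = -1.242672
H' = -(-1.242672) = 1.242672 ≈ 1.2427

1.2427


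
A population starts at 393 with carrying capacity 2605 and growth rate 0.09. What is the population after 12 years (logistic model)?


(K - N0)/N0 = (2605 - 393)/393 = 2212/393 = 5.62850
r*t = 0.09 * 12 = 1.08; exp(-1.08) = 0.339596
5.62850 * 0.339596 = 1.91142
1 + 1.91142 = 2.91142
N = 2605 / 2.91142 = 894.752 ≈ 895

895


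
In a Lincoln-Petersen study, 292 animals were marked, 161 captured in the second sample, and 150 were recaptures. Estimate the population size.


N = M * C / R = 292 * 161 / 150 = 47012 / 150 = 313.41 ≈ 313

313 individuals


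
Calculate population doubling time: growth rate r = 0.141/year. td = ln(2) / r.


td = ln(2) / 0.141 = 0.693147 / 0.141 = 4.91594 ≈ 4.9 years

4.9 years


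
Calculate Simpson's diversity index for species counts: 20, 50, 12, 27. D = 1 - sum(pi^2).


Total N = 20 + 50 + 12 + 27 = 109
Per-species terms:
  p = 20/109 = 0.183486; p^2 = 0.183486^2 = 0.033667
  p = 50/109 = 0.458716; p^2 = 0.458716^2 = 0.210420
  p = 12/109 = 0.110092; p^2 = 0.110092^2 = 0.012120
  p = 27/109 = 0.247706; p^2 = 0.247706^2 = 0.061358
sum(p^2) = 0.033667 + 0.210420 + 0.012120 + 0.061358 = 0.317565
D = 1 - 0.317565 = 0.682435 ≈ 0.6824

0.6824


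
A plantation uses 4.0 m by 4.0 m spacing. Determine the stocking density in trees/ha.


N = 10000 / 4.0^2 = 10000 / 16 = 625.000 ≈ 625 trees/ha

625 trees/ha


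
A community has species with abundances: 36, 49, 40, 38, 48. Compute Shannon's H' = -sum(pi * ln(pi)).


Total N = 36 + 49 + 40 + 38 + 48 = 211
Per-species terms:
  p = 36/211 = 0.170616; ln(p) = -1.768340; p*ln(p) = 0.170616 * (-1.768340) = -0.301707
  p = 49/211 = 0.232227; ln(p) = -1.460040; p*ln(p) = 0.232227 * (-1.460040) = -0.339061
  p = 40/211 = 0.189573; ln(p) = -1.662981; p*ln(p) = 0.189573 * (-1.662981) = -0.315256
  p = 38/211 = 0.180095; ln(p) = -1.714271; p*ln(p) = 0.180095 * (-1.714271) = -0.308732
  p = 48/211 = 0.227488; ln(p) = -1.480658; p*ln(p) = 0.227488 * (-1.480658) = -0.336832
sum(p*ln(p)) = (-0.301707) + (-0.339061) + (-0.315256) + (-0.308732) + (-0.336832) = -1.601588
H' = -(-1.601588) = 1.601588 ≈ 1.6016

1.6016


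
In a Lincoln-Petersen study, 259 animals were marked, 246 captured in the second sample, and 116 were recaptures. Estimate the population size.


N = M * C / R = 259 * 246 / 116 = 63714 / 116 = 549.26 ≈ 549

549 individuals


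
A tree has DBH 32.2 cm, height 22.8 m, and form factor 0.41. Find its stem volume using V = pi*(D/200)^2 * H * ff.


(D/200)^2 = (32.2/200)^2 = 0.161^2 = 0.025921
BA = 3.141593 * 0.025921 = 0.0814332 m^2
V = 0.0814332 * 22.8 * 0.41 = 0.761238 ≈ 0.761 m^3

0.761 m^3


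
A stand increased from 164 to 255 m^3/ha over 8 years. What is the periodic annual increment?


PAI = (V2 - V1) / period = (255 - 164) / 8 = 91 / 8 = 11.3750 ≈ 11.38 m^3/ha/yr

11.38 m^3/ha/yr


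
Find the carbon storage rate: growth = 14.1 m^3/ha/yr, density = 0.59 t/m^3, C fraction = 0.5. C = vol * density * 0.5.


C = 14.1 * 0.59 * 0.5 = 4.1595 ≈ 4.16 t C/ha/yr

4.16 t C/ha/yr


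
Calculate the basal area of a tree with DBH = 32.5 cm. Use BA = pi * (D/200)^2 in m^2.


D/200 = 32.5/200 = 0.1625 m
(D/200)^2 = 0.1625^2 = 0.02640625
BA = 3.141593 * 0.02640625 = 0.0829577 ≈ 0.0830 m^2

0.0830 m^2


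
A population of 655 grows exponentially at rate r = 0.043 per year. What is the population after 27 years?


r*t = 0.043 * 27 = 1.161
exp(1.161) = 3.19312
N = 655 * 3.19312 = 2091.49 ≈ 2091

2091


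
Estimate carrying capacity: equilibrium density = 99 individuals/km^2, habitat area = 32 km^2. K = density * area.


K = 99 * 32 = 3168 individuals

3168 individuals


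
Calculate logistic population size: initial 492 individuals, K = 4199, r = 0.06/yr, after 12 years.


(K - N0)/N0 = (4199 - 492)/492 = 3707/492 = 7.53455
r*t = 0.06 * 12 = 0.72; exp(-0.72) = 0.486752
7.53455 * 0.486752 = 3.66746
1 + 3.66746 = 4.66746
N = 4199 / 4.66746 = 899.633 ≈ 900

900


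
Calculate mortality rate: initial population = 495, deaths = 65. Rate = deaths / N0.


Mortality rate = 65 / 495 = 0.131313 ≈ 0.1313

0.1313


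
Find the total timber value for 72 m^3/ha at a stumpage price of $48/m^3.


Value = 72 * 48 = $3456/ha

$3456/ha


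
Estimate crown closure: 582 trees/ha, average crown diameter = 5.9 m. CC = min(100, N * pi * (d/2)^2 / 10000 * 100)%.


(d/2)^2 = (5.9/2)^2 = 2.95^2 = 8.7025
Crown area = 3.141593 * 8.7025 = 27.3397 m^2
N * area / 10000 * 100 = 582 * 27.3397 / 10000 * 100 = 159.117
CC = min(100, 159.117) = 100%

100%


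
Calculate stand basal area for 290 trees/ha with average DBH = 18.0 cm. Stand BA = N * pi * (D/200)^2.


(D/200)^2 = (18.0/200)^2 = 0.09^2 = 0.0081
Individual BA = 3.141593 * 0.0081 = 0.0254469 m^2
Stand BA = 290 * 0.0254469 = 7.37960 ≈ 7.38 m^2/ha

7.38 m^2/ha


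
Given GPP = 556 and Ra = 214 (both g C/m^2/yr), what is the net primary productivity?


NPP = GPP - Ra = 556 - 214 = 342 g C/m^2/yr

342 g C/m^2/yr


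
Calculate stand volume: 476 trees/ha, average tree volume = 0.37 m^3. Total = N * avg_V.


V_stand = 476 * 0.37 = 176.12 ≈ 176.1 m^3/ha

176.1 m^3/ha


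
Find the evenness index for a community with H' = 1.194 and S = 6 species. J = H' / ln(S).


ln(6) = 1.79176
J = H' / ln(S) = 1.194 / 1.79176 = 0.666384 ≈ 0.6664

0.6664


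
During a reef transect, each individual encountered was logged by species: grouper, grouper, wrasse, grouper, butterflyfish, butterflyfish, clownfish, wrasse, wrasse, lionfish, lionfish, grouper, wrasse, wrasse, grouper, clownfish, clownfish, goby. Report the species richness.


Total individuals logged = 18
Distinct species (count of individuals): grouper (5), wrasse (5), butterflyfish (2), clownfish (3), lionfish (2), goby (1)
Species richness = number of distinct species = 6

6


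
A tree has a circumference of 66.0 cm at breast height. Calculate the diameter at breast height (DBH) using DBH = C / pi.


DBH = C / pi = 66.0 / 3.141593 = 21.0085 ≈ 21.01 cm

21.01 cm


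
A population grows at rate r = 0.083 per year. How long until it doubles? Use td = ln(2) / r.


td = ln(2) / 0.083 = 0.693147 / 0.083 = 8.35117 ≈ 8.4 years

8.4 years


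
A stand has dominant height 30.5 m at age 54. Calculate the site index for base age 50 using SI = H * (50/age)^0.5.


50/54 = 0.925926
(0.925926)^0.5 = 0.962250
SI = 30.5 * 0.962250 = 29.3486 ≈ 29.3 m

29.3 m


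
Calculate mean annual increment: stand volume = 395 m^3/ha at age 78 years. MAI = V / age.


MAI = 395 / 78 = 5.0641 ≈ 5.06 m^3/ha/yr

5.06 m^3/ha/yr


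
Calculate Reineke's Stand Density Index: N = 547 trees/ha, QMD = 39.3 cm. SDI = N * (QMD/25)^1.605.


QMD/25 = 39.3/25 = 1.572
(1.572)^1.605 = exp(1.605 * ln(1.572)) = exp(1.605 * 0.452349) = exp(0.726020) = 2.06684
SDI = 547 * 2.06684 = 1130.56 ≈ 1131

1131


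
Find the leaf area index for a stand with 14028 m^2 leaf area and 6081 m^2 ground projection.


LAI = 14028 / 6081 = 2.3069 ≈ 2.31

2.31


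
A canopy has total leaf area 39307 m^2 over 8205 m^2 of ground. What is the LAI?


LAI = 39307 / 8205 = 4.7906 ≈ 4.79

4.79


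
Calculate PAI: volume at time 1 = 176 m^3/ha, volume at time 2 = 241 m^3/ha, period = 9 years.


PAI = (V2 - V1) / period = (241 - 176) / 9 = 65 / 9 = 7.2222 ≈ 7.22 m^3/ha/yr

7.22 m^3/ha/yr


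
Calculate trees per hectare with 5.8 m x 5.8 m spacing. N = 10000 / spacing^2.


N = 10000 / 5.8^2 = 10000 / 33.64 = 297.265 ≈ 297 trees/ha

297 trees/ha


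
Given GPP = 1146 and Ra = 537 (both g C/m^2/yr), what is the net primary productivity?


NPP = GPP - Ra = 1146 - 537 = 609 g C/m^2/yr

609 g C/m^2/yr


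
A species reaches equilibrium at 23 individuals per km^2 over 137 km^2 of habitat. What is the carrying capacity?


K = 23 * 137 = 3151 individuals

3151 individuals


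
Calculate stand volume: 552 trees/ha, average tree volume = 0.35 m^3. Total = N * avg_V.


V_stand = 552 * 0.35 = 193.2 m^3/ha

193.2 m^3/ha


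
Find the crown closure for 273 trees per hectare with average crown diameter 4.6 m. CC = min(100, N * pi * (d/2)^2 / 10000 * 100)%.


(d/2)^2 = (4.6/2)^2 = 2.3^2 = 5.29
Crown area = 3.141593 * 5.29 = 16.6190 m^2
N * area / 10000 * 100 = 273 * 16.6190 / 10000 * 100 = 45.3699
CC = min(100, 45.3699) = 45.3699 ≈ 45.4%

45.4%


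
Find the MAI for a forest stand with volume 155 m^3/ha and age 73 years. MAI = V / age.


MAI = 155 / 73 = 2.1233 ≈ 2.12 m^3/ha/yr

2.12 m^3/ha/yr


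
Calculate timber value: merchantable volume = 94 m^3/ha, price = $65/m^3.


Value = 94 * 65 = $6110/ha

$6110/ha


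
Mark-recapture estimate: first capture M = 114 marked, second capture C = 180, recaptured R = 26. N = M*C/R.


N = M * C / R = 114 * 180 / 26 = 20520 / 26 = 789.23 ≈ 789

789 individuals


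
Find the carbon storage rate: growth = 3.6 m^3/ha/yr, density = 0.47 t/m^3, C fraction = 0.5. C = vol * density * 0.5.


C = 3.6 * 0.47 * 0.5 = 0.846 ≈ 0.85 t C/ha/yr

0.85 t C/ha/yr


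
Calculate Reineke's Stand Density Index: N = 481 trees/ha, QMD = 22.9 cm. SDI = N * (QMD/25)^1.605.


QMD/25 = 22.9/25 = 0.916
(0.916)^1.605 = exp(1.605 * ln(0.916)) = exp(1.605 * (-0.0877389)) = exp(-0.140821) = 0.868645
SDI = 481 * 0.868645 = 417.818 ≈ 418

418


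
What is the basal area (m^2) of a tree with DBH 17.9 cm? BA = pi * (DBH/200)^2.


D/200 = 17.9/200 = 0.0895 m
(D/200)^2 = 0.0895^2 = 0.00801025
BA = 3.141593 * 0.00801025 = 0.0251649 ≈ 0.0252 m^2

0.0252 m^2


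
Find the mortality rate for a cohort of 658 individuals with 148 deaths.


Mortality rate = 148 / 658 = 0.224924 ≈ 0.2249

0.2249


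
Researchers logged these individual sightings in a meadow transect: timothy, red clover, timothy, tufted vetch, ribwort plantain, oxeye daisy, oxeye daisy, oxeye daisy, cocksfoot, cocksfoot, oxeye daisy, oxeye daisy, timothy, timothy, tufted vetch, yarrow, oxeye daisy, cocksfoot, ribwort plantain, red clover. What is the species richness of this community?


Total individuals logged = 20
Distinct species (count of individuals): timothy (4), red clover (2), tufted vetch (2), ribwort plantain (2), oxeye daisy (6), cocksfoot (3), yarrow (1)
Species richness = number of distinct species = 7

7


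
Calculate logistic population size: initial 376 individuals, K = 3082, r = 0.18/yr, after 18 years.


(K - N0)/N0 = (3082 - 376)/376 = 2706/376 = 7.19681
r*t = 0.18 * 18 = 3.24; exp(-3.24) = 0.0391639
7.19681 * 0.0391639 = 0.281855
1 + 0.281855 = 1.28186
N = 3082 / 1.28186 = 2404.32 ≈ 2404

2404
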